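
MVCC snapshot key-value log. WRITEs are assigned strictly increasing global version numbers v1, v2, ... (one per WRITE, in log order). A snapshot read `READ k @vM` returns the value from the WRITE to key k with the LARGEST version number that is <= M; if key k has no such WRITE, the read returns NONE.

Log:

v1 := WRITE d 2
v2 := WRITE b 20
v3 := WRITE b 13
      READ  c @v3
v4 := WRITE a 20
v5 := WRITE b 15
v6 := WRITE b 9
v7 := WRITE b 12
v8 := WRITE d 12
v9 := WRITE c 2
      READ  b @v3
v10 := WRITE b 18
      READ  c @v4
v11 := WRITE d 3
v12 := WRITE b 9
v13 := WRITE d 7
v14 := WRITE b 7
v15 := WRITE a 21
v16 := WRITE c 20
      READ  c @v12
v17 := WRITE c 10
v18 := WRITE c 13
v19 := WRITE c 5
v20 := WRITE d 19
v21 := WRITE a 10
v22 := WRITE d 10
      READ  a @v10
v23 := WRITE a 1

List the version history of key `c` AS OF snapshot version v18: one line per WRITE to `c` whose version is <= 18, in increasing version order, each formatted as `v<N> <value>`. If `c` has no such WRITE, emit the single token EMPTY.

Scan writes for key=c with version <= 18:
  v1 WRITE d 2 -> skip
  v2 WRITE b 20 -> skip
  v3 WRITE b 13 -> skip
  v4 WRITE a 20 -> skip
  v5 WRITE b 15 -> skip
  v6 WRITE b 9 -> skip
  v7 WRITE b 12 -> skip
  v8 WRITE d 12 -> skip
  v9 WRITE c 2 -> keep
  v10 WRITE b 18 -> skip
  v11 WRITE d 3 -> skip
  v12 WRITE b 9 -> skip
  v13 WRITE d 7 -> skip
  v14 WRITE b 7 -> skip
  v15 WRITE a 21 -> skip
  v16 WRITE c 20 -> keep
  v17 WRITE c 10 -> keep
  v18 WRITE c 13 -> keep
  v19 WRITE c 5 -> drop (> snap)
  v20 WRITE d 19 -> skip
  v21 WRITE a 10 -> skip
  v22 WRITE d 10 -> skip
  v23 WRITE a 1 -> skip
Collected: [(9, 2), (16, 20), (17, 10), (18, 13)]

Answer: v9 2
v16 20
v17 10
v18 13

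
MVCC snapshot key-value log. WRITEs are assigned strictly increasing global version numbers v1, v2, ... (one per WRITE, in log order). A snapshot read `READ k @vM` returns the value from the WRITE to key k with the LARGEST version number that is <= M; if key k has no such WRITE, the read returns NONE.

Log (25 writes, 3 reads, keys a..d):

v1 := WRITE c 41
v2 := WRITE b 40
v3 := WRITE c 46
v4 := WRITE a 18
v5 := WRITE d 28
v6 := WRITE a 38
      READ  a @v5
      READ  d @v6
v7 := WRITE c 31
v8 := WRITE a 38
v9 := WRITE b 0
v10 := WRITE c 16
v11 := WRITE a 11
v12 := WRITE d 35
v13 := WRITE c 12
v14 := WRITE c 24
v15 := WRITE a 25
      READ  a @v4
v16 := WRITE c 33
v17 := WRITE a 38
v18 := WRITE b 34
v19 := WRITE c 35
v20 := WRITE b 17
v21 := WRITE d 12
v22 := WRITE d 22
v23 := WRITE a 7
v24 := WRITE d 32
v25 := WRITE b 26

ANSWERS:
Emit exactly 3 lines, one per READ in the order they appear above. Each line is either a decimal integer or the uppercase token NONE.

v1: WRITE c=41  (c history now [(1, 41)])
v2: WRITE b=40  (b history now [(2, 40)])
v3: WRITE c=46  (c history now [(1, 41), (3, 46)])
v4: WRITE a=18  (a history now [(4, 18)])
v5: WRITE d=28  (d history now [(5, 28)])
v6: WRITE a=38  (a history now [(4, 18), (6, 38)])
READ a @v5: history=[(4, 18), (6, 38)] -> pick v4 -> 18
READ d @v6: history=[(5, 28)] -> pick v5 -> 28
v7: WRITE c=31  (c history now [(1, 41), (3, 46), (7, 31)])
v8: WRITE a=38  (a history now [(4, 18), (6, 38), (8, 38)])
v9: WRITE b=0  (b history now [(2, 40), (9, 0)])
v10: WRITE c=16  (c history now [(1, 41), (3, 46), (7, 31), (10, 16)])
v11: WRITE a=11  (a history now [(4, 18), (6, 38), (8, 38), (11, 11)])
v12: WRITE d=35  (d history now [(5, 28), (12, 35)])
v13: WRITE c=12  (c history now [(1, 41), (3, 46), (7, 31), (10, 16), (13, 12)])
v14: WRITE c=24  (c history now [(1, 41), (3, 46), (7, 31), (10, 16), (13, 12), (14, 24)])
v15: WRITE a=25  (a history now [(4, 18), (6, 38), (8, 38), (11, 11), (15, 25)])
READ a @v4: history=[(4, 18), (6, 38), (8, 38), (11, 11), (15, 25)] -> pick v4 -> 18
v16: WRITE c=33  (c history now [(1, 41), (3, 46), (7, 31), (10, 16), (13, 12), (14, 24), (16, 33)])
v17: WRITE a=38  (a history now [(4, 18), (6, 38), (8, 38), (11, 11), (15, 25), (17, 38)])
v18: WRITE b=34  (b history now [(2, 40), (9, 0), (18, 34)])
v19: WRITE c=35  (c history now [(1, 41), (3, 46), (7, 31), (10, 16), (13, 12), (14, 24), (16, 33), (19, 35)])
v20: WRITE b=17  (b history now [(2, 40), (9, 0), (18, 34), (20, 17)])
v21: WRITE d=12  (d history now [(5, 28), (12, 35), (21, 12)])
v22: WRITE d=22  (d history now [(5, 28), (12, 35), (21, 12), (22, 22)])
v23: WRITE a=7  (a history now [(4, 18), (6, 38), (8, 38), (11, 11), (15, 25), (17, 38), (23, 7)])
v24: WRITE d=32  (d history now [(5, 28), (12, 35), (21, 12), (22, 22), (24, 32)])
v25: WRITE b=26  (b history now [(2, 40), (9, 0), (18, 34), (20, 17), (25, 26)])

Answer: 18
28
18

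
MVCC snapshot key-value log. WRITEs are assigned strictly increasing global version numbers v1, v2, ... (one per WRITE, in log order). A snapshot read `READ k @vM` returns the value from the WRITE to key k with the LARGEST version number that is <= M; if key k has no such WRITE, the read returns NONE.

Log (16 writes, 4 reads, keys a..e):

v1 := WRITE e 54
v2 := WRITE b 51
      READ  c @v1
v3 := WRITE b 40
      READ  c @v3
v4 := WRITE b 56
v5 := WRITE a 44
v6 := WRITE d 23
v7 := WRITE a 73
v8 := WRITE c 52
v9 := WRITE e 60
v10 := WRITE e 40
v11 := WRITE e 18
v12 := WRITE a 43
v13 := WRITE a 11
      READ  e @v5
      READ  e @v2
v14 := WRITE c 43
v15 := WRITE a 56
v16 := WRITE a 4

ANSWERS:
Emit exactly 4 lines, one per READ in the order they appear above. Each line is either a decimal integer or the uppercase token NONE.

Answer: NONE
NONE
54
54

Derivation:
v1: WRITE e=54  (e history now [(1, 54)])
v2: WRITE b=51  (b history now [(2, 51)])
READ c @v1: history=[] -> no version <= 1 -> NONE
v3: WRITE b=40  (b history now [(2, 51), (3, 40)])
READ c @v3: history=[] -> no version <= 3 -> NONE
v4: WRITE b=56  (b history now [(2, 51), (3, 40), (4, 56)])
v5: WRITE a=44  (a history now [(5, 44)])
v6: WRITE d=23  (d history now [(6, 23)])
v7: WRITE a=73  (a history now [(5, 44), (7, 73)])
v8: WRITE c=52  (c history now [(8, 52)])
v9: WRITE e=60  (e history now [(1, 54), (9, 60)])
v10: WRITE e=40  (e history now [(1, 54), (9, 60), (10, 40)])
v11: WRITE e=18  (e history now [(1, 54), (9, 60), (10, 40), (11, 18)])
v12: WRITE a=43  (a history now [(5, 44), (7, 73), (12, 43)])
v13: WRITE a=11  (a history now [(5, 44), (7, 73), (12, 43), (13, 11)])
READ e @v5: history=[(1, 54), (9, 60), (10, 40), (11, 18)] -> pick v1 -> 54
READ e @v2: history=[(1, 54), (9, 60), (10, 40), (11, 18)] -> pick v1 -> 54
v14: WRITE c=43  (c history now [(8, 52), (14, 43)])
v15: WRITE a=56  (a history now [(5, 44), (7, 73), (12, 43), (13, 11), (15, 56)])
v16: WRITE a=4  (a history now [(5, 44), (7, 73), (12, 43), (13, 11), (15, 56), (16, 4)])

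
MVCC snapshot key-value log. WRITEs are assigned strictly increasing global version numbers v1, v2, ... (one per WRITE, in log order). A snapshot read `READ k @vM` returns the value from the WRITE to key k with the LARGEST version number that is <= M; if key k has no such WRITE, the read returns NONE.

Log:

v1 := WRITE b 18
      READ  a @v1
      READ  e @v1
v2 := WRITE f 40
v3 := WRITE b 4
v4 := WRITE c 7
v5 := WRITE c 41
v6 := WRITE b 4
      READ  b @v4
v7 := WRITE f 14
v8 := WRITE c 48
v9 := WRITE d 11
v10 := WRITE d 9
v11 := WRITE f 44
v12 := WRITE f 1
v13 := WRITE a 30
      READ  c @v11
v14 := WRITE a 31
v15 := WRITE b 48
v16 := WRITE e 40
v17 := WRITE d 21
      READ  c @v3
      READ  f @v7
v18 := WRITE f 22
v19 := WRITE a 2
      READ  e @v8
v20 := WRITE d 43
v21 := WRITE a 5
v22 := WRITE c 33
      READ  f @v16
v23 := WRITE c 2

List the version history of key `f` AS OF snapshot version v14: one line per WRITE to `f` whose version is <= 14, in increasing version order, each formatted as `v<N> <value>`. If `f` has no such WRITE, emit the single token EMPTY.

Answer: v2 40
v7 14
v11 44
v12 1

Derivation:
Scan writes for key=f with version <= 14:
  v1 WRITE b 18 -> skip
  v2 WRITE f 40 -> keep
  v3 WRITE b 4 -> skip
  v4 WRITE c 7 -> skip
  v5 WRITE c 41 -> skip
  v6 WRITE b 4 -> skip
  v7 WRITE f 14 -> keep
  v8 WRITE c 48 -> skip
  v9 WRITE d 11 -> skip
  v10 WRITE d 9 -> skip
  v11 WRITE f 44 -> keep
  v12 WRITE f 1 -> keep
  v13 WRITE a 30 -> skip
  v14 WRITE a 31 -> skip
  v15 WRITE b 48 -> skip
  v16 WRITE e 40 -> skip
  v17 WRITE d 21 -> skip
  v18 WRITE f 22 -> drop (> snap)
  v19 WRITE a 2 -> skip
  v20 WRITE d 43 -> skip
  v21 WRITE a 5 -> skip
  v22 WRITE c 33 -> skip
  v23 WRITE c 2 -> skip
Collected: [(2, 40), (7, 14), (11, 44), (12, 1)]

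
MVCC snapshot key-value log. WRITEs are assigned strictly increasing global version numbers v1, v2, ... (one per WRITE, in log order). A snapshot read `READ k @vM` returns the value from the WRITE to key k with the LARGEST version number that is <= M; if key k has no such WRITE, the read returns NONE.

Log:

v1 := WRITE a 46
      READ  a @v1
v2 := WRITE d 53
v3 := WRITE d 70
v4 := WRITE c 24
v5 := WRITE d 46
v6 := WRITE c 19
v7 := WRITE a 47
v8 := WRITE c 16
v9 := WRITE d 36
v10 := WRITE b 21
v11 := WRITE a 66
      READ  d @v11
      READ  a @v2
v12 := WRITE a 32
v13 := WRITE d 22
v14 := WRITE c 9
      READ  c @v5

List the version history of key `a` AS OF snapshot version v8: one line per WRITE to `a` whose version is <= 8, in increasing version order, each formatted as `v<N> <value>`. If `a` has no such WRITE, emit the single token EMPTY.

Scan writes for key=a with version <= 8:
  v1 WRITE a 46 -> keep
  v2 WRITE d 53 -> skip
  v3 WRITE d 70 -> skip
  v4 WRITE c 24 -> skip
  v5 WRITE d 46 -> skip
  v6 WRITE c 19 -> skip
  v7 WRITE a 47 -> keep
  v8 WRITE c 16 -> skip
  v9 WRITE d 36 -> skip
  v10 WRITE b 21 -> skip
  v11 WRITE a 66 -> drop (> snap)
  v12 WRITE a 32 -> drop (> snap)
  v13 WRITE d 22 -> skip
  v14 WRITE c 9 -> skip
Collected: [(1, 46), (7, 47)]

Answer: v1 46
v7 47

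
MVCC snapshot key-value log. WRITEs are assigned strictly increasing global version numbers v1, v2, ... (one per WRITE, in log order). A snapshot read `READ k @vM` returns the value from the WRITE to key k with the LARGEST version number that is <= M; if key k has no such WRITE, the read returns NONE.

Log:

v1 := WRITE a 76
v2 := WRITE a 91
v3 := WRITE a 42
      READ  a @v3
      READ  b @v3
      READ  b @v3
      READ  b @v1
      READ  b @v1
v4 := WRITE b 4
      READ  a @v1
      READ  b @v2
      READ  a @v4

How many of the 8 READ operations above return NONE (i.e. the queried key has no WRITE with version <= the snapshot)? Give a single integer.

Answer: 5

Derivation:
v1: WRITE a=76  (a history now [(1, 76)])
v2: WRITE a=91  (a history now [(1, 76), (2, 91)])
v3: WRITE a=42  (a history now [(1, 76), (2, 91), (3, 42)])
READ a @v3: history=[(1, 76), (2, 91), (3, 42)] -> pick v3 -> 42
READ b @v3: history=[] -> no version <= 3 -> NONE
READ b @v3: history=[] -> no version <= 3 -> NONE
READ b @v1: history=[] -> no version <= 1 -> NONE
READ b @v1: history=[] -> no version <= 1 -> NONE
v4: WRITE b=4  (b history now [(4, 4)])
READ a @v1: history=[(1, 76), (2, 91), (3, 42)] -> pick v1 -> 76
READ b @v2: history=[(4, 4)] -> no version <= 2 -> NONE
READ a @v4: history=[(1, 76), (2, 91), (3, 42)] -> pick v3 -> 42
Read results in order: ['42', 'NONE', 'NONE', 'NONE', 'NONE', '76', 'NONE', '42']
NONE count = 5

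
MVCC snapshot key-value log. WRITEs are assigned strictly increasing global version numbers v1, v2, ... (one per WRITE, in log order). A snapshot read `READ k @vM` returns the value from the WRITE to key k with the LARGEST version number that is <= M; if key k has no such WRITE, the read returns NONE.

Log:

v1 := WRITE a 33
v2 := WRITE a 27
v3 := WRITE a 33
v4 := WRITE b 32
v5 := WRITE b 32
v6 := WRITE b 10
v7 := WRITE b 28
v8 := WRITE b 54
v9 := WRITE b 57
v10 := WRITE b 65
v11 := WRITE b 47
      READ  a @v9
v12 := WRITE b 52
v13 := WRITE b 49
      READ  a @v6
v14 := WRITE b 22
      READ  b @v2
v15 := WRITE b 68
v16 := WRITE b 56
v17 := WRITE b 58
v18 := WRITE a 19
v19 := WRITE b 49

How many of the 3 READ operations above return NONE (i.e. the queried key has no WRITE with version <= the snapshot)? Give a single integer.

v1: WRITE a=33  (a history now [(1, 33)])
v2: WRITE a=27  (a history now [(1, 33), (2, 27)])
v3: WRITE a=33  (a history now [(1, 33), (2, 27), (3, 33)])
v4: WRITE b=32  (b history now [(4, 32)])
v5: WRITE b=32  (b history now [(4, 32), (5, 32)])
v6: WRITE b=10  (b history now [(4, 32), (5, 32), (6, 10)])
v7: WRITE b=28  (b history now [(4, 32), (5, 32), (6, 10), (7, 28)])
v8: WRITE b=54  (b history now [(4, 32), (5, 32), (6, 10), (7, 28), (8, 54)])
v9: WRITE b=57  (b history now [(4, 32), (5, 32), (6, 10), (7, 28), (8, 54), (9, 57)])
v10: WRITE b=65  (b history now [(4, 32), (5, 32), (6, 10), (7, 28), (8, 54), (9, 57), (10, 65)])
v11: WRITE b=47  (b history now [(4, 32), (5, 32), (6, 10), (7, 28), (8, 54), (9, 57), (10, 65), (11, 47)])
READ a @v9: history=[(1, 33), (2, 27), (3, 33)] -> pick v3 -> 33
v12: WRITE b=52  (b history now [(4, 32), (5, 32), (6, 10), (7, 28), (8, 54), (9, 57), (10, 65), (11, 47), (12, 52)])
v13: WRITE b=49  (b history now [(4, 32), (5, 32), (6, 10), (7, 28), (8, 54), (9, 57), (10, 65), (11, 47), (12, 52), (13, 49)])
READ a @v6: history=[(1, 33), (2, 27), (3, 33)] -> pick v3 -> 33
v14: WRITE b=22  (b history now [(4, 32), (5, 32), (6, 10), (7, 28), (8, 54), (9, 57), (10, 65), (11, 47), (12, 52), (13, 49), (14, 22)])
READ b @v2: history=[(4, 32), (5, 32), (6, 10), (7, 28), (8, 54), (9, 57), (10, 65), (11, 47), (12, 52), (13, 49), (14, 22)] -> no version <= 2 -> NONE
v15: WRITE b=68  (b history now [(4, 32), (5, 32), (6, 10), (7, 28), (8, 54), (9, 57), (10, 65), (11, 47), (12, 52), (13, 49), (14, 22), (15, 68)])
v16: WRITE b=56  (b history now [(4, 32), (5, 32), (6, 10), (7, 28), (8, 54), (9, 57), (10, 65), (11, 47), (12, 52), (13, 49), (14, 22), (15, 68), (16, 56)])
v17: WRITE b=58  (b history now [(4, 32), (5, 32), (6, 10), (7, 28), (8, 54), (9, 57), (10, 65), (11, 47), (12, 52), (13, 49), (14, 22), (15, 68), (16, 56), (17, 58)])
v18: WRITE a=19  (a history now [(1, 33), (2, 27), (3, 33), (18, 19)])
v19: WRITE b=49  (b history now [(4, 32), (5, 32), (6, 10), (7, 28), (8, 54), (9, 57), (10, 65), (11, 47), (12, 52), (13, 49), (14, 22), (15, 68), (16, 56), (17, 58), (19, 49)])
Read results in order: ['33', '33', 'NONE']
NONE count = 1

Answer: 1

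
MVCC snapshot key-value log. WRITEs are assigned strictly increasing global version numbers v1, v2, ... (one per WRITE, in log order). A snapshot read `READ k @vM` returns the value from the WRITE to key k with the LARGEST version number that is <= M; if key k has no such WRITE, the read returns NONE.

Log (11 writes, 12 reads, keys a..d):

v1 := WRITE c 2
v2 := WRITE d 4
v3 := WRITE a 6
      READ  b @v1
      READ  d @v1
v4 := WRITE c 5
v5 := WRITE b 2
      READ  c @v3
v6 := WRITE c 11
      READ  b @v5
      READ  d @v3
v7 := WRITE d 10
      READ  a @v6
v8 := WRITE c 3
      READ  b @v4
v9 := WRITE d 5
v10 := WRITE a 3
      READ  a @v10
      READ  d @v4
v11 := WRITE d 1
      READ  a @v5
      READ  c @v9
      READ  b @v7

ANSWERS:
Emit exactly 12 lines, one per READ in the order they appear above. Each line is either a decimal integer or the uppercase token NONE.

Answer: NONE
NONE
2
2
4
6
NONE
3
4
6
3
2

Derivation:
v1: WRITE c=2  (c history now [(1, 2)])
v2: WRITE d=4  (d history now [(2, 4)])
v3: WRITE a=6  (a history now [(3, 6)])
READ b @v1: history=[] -> no version <= 1 -> NONE
READ d @v1: history=[(2, 4)] -> no version <= 1 -> NONE
v4: WRITE c=5  (c history now [(1, 2), (4, 5)])
v5: WRITE b=2  (b history now [(5, 2)])
READ c @v3: history=[(1, 2), (4, 5)] -> pick v1 -> 2
v6: WRITE c=11  (c history now [(1, 2), (4, 5), (6, 11)])
READ b @v5: history=[(5, 2)] -> pick v5 -> 2
READ d @v3: history=[(2, 4)] -> pick v2 -> 4
v7: WRITE d=10  (d history now [(2, 4), (7, 10)])
READ a @v6: history=[(3, 6)] -> pick v3 -> 6
v8: WRITE c=3  (c history now [(1, 2), (4, 5), (6, 11), (8, 3)])
READ b @v4: history=[(5, 2)] -> no version <= 4 -> NONE
v9: WRITE d=5  (d history now [(2, 4), (7, 10), (9, 5)])
v10: WRITE a=3  (a history now [(3, 6), (10, 3)])
READ a @v10: history=[(3, 6), (10, 3)] -> pick v10 -> 3
READ d @v4: history=[(2, 4), (7, 10), (9, 5)] -> pick v2 -> 4
v11: WRITE d=1  (d history now [(2, 4), (7, 10), (9, 5), (11, 1)])
READ a @v5: history=[(3, 6), (10, 3)] -> pick v3 -> 6
READ c @v9: history=[(1, 2), (4, 5), (6, 11), (8, 3)] -> pick v8 -> 3
READ b @v7: history=[(5, 2)] -> pick v5 -> 2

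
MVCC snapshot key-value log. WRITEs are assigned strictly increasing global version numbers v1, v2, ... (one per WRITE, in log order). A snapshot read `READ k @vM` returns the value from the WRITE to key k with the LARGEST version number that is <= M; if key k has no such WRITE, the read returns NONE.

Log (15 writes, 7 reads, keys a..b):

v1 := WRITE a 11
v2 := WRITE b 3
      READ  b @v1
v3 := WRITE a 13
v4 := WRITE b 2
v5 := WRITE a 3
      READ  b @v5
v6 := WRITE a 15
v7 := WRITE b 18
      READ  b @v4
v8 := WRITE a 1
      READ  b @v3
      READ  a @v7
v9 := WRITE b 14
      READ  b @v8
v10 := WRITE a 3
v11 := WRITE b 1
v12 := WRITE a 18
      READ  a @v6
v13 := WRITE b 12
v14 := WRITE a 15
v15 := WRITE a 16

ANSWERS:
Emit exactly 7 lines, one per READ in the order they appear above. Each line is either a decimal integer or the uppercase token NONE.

Answer: NONE
2
2
3
15
18
15

Derivation:
v1: WRITE a=11  (a history now [(1, 11)])
v2: WRITE b=3  (b history now [(2, 3)])
READ b @v1: history=[(2, 3)] -> no version <= 1 -> NONE
v3: WRITE a=13  (a history now [(1, 11), (3, 13)])
v4: WRITE b=2  (b history now [(2, 3), (4, 2)])
v5: WRITE a=3  (a history now [(1, 11), (3, 13), (5, 3)])
READ b @v5: history=[(2, 3), (4, 2)] -> pick v4 -> 2
v6: WRITE a=15  (a history now [(1, 11), (3, 13), (5, 3), (6, 15)])
v7: WRITE b=18  (b history now [(2, 3), (4, 2), (7, 18)])
READ b @v4: history=[(2, 3), (4, 2), (7, 18)] -> pick v4 -> 2
v8: WRITE a=1  (a history now [(1, 11), (3, 13), (5, 3), (6, 15), (8, 1)])
READ b @v3: history=[(2, 3), (4, 2), (7, 18)] -> pick v2 -> 3
READ a @v7: history=[(1, 11), (3, 13), (5, 3), (6, 15), (8, 1)] -> pick v6 -> 15
v9: WRITE b=14  (b history now [(2, 3), (4, 2), (7, 18), (9, 14)])
READ b @v8: history=[(2, 3), (4, 2), (7, 18), (9, 14)] -> pick v7 -> 18
v10: WRITE a=3  (a history now [(1, 11), (3, 13), (5, 3), (6, 15), (8, 1), (10, 3)])
v11: WRITE b=1  (b history now [(2, 3), (4, 2), (7, 18), (9, 14), (11, 1)])
v12: WRITE a=18  (a history now [(1, 11), (3, 13), (5, 3), (6, 15), (8, 1), (10, 3), (12, 18)])
READ a @v6: history=[(1, 11), (3, 13), (5, 3), (6, 15), (8, 1), (10, 3), (12, 18)] -> pick v6 -> 15
v13: WRITE b=12  (b history now [(2, 3), (4, 2), (7, 18), (9, 14), (11, 1), (13, 12)])
v14: WRITE a=15  (a history now [(1, 11), (3, 13), (5, 3), (6, 15), (8, 1), (10, 3), (12, 18), (14, 15)])
v15: WRITE a=16  (a history now [(1, 11), (3, 13), (5, 3), (6, 15), (8, 1), (10, 3), (12, 18), (14, 15), (15, 16)])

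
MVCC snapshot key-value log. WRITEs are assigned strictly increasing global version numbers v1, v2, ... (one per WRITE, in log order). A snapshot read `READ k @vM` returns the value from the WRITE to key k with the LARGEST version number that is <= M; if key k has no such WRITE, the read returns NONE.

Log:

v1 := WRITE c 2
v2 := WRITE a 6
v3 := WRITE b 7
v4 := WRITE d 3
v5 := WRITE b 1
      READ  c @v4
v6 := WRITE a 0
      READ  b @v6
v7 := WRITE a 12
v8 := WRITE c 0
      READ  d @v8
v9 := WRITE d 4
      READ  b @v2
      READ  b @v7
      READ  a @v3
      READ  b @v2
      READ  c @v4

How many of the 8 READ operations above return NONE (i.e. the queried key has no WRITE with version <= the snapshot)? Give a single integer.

v1: WRITE c=2  (c history now [(1, 2)])
v2: WRITE a=6  (a history now [(2, 6)])
v3: WRITE b=7  (b history now [(3, 7)])
v4: WRITE d=3  (d history now [(4, 3)])
v5: WRITE b=1  (b history now [(3, 7), (5, 1)])
READ c @v4: history=[(1, 2)] -> pick v1 -> 2
v6: WRITE a=0  (a history now [(2, 6), (6, 0)])
READ b @v6: history=[(3, 7), (5, 1)] -> pick v5 -> 1
v7: WRITE a=12  (a history now [(2, 6), (6, 0), (7, 12)])
v8: WRITE c=0  (c history now [(1, 2), (8, 0)])
READ d @v8: history=[(4, 3)] -> pick v4 -> 3
v9: WRITE d=4  (d history now [(4, 3), (9, 4)])
READ b @v2: history=[(3, 7), (5, 1)] -> no version <= 2 -> NONE
READ b @v7: history=[(3, 7), (5, 1)] -> pick v5 -> 1
READ a @v3: history=[(2, 6), (6, 0), (7, 12)] -> pick v2 -> 6
READ b @v2: history=[(3, 7), (5, 1)] -> no version <= 2 -> NONE
READ c @v4: history=[(1, 2), (8, 0)] -> pick v1 -> 2
Read results in order: ['2', '1', '3', 'NONE', '1', '6', 'NONE', '2']
NONE count = 2

Answer: 2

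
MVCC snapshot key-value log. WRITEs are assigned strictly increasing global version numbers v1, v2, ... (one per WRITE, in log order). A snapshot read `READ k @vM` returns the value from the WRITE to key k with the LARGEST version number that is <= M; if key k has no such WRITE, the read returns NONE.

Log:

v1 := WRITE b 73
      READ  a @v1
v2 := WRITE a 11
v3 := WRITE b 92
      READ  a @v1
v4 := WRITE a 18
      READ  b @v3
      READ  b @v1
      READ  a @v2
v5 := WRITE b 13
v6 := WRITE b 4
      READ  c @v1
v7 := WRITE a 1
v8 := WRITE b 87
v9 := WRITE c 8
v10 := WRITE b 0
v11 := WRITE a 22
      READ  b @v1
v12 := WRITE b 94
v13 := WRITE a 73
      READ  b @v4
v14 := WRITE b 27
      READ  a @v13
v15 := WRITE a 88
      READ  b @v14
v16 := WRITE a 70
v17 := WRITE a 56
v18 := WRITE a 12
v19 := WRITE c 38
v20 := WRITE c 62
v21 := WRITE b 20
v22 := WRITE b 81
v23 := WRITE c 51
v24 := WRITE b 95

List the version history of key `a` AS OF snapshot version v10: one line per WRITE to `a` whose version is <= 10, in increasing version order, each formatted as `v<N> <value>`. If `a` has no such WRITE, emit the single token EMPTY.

Answer: v2 11
v4 18
v7 1

Derivation:
Scan writes for key=a with version <= 10:
  v1 WRITE b 73 -> skip
  v2 WRITE a 11 -> keep
  v3 WRITE b 92 -> skip
  v4 WRITE a 18 -> keep
  v5 WRITE b 13 -> skip
  v6 WRITE b 4 -> skip
  v7 WRITE a 1 -> keep
  v8 WRITE b 87 -> skip
  v9 WRITE c 8 -> skip
  v10 WRITE b 0 -> skip
  v11 WRITE a 22 -> drop (> snap)
  v12 WRITE b 94 -> skip
  v13 WRITE a 73 -> drop (> snap)
  v14 WRITE b 27 -> skip
  v15 WRITE a 88 -> drop (> snap)
  v16 WRITE a 70 -> drop (> snap)
  v17 WRITE a 56 -> drop (> snap)
  v18 WRITE a 12 -> drop (> snap)
  v19 WRITE c 38 -> skip
  v20 WRITE c 62 -> skip
  v21 WRITE b 20 -> skip
  v22 WRITE b 81 -> skip
  v23 WRITE c 51 -> skip
  v24 WRITE b 95 -> skip
Collected: [(2, 11), (4, 18), (7, 1)]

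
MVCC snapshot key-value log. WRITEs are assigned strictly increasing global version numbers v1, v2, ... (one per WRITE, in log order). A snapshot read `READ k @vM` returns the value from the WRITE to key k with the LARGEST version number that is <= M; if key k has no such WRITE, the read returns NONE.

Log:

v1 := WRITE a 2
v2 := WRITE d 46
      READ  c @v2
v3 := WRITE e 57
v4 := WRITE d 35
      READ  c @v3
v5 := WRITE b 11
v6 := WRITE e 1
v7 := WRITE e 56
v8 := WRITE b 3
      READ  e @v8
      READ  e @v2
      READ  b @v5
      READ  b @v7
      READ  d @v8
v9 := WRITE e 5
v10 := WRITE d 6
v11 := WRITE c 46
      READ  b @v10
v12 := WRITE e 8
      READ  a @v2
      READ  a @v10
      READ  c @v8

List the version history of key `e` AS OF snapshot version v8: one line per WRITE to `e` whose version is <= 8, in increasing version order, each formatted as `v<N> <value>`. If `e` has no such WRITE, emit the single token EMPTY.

Scan writes for key=e with version <= 8:
  v1 WRITE a 2 -> skip
  v2 WRITE d 46 -> skip
  v3 WRITE e 57 -> keep
  v4 WRITE d 35 -> skip
  v5 WRITE b 11 -> skip
  v6 WRITE e 1 -> keep
  v7 WRITE e 56 -> keep
  v8 WRITE b 3 -> skip
  v9 WRITE e 5 -> drop (> snap)
  v10 WRITE d 6 -> skip
  v11 WRITE c 46 -> skip
  v12 WRITE e 8 -> drop (> snap)
Collected: [(3, 57), (6, 1), (7, 56)]

Answer: v3 57
v6 1
v7 56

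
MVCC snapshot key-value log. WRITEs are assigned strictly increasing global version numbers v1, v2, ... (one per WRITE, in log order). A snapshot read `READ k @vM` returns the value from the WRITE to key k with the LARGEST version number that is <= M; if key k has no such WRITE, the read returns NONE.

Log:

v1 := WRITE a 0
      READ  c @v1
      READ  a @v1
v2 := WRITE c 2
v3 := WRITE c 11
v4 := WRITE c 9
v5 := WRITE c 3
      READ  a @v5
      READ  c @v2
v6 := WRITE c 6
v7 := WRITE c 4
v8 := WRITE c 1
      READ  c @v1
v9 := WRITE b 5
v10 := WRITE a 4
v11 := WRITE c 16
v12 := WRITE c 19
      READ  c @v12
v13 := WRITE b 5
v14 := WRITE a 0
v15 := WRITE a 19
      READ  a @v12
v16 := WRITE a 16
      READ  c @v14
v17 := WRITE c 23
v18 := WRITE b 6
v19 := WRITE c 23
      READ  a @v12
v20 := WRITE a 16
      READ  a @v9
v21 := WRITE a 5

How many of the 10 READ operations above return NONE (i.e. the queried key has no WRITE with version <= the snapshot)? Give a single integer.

Answer: 2

Derivation:
v1: WRITE a=0  (a history now [(1, 0)])
READ c @v1: history=[] -> no version <= 1 -> NONE
READ a @v1: history=[(1, 0)] -> pick v1 -> 0
v2: WRITE c=2  (c history now [(2, 2)])
v3: WRITE c=11  (c history now [(2, 2), (3, 11)])
v4: WRITE c=9  (c history now [(2, 2), (3, 11), (4, 9)])
v5: WRITE c=3  (c history now [(2, 2), (3, 11), (4, 9), (5, 3)])
READ a @v5: history=[(1, 0)] -> pick v1 -> 0
READ c @v2: history=[(2, 2), (3, 11), (4, 9), (5, 3)] -> pick v2 -> 2
v6: WRITE c=6  (c history now [(2, 2), (3, 11), (4, 9), (5, 3), (6, 6)])
v7: WRITE c=4  (c history now [(2, 2), (3, 11), (4, 9), (5, 3), (6, 6), (7, 4)])
v8: WRITE c=1  (c history now [(2, 2), (3, 11), (4, 9), (5, 3), (6, 6), (7, 4), (8, 1)])
READ c @v1: history=[(2, 2), (3, 11), (4, 9), (5, 3), (6, 6), (7, 4), (8, 1)] -> no version <= 1 -> NONE
v9: WRITE b=5  (b history now [(9, 5)])
v10: WRITE a=4  (a history now [(1, 0), (10, 4)])
v11: WRITE c=16  (c history now [(2, 2), (3, 11), (4, 9), (5, 3), (6, 6), (7, 4), (8, 1), (11, 16)])
v12: WRITE c=19  (c history now [(2, 2), (3, 11), (4, 9), (5, 3), (6, 6), (7, 4), (8, 1), (11, 16), (12, 19)])
READ c @v12: history=[(2, 2), (3, 11), (4, 9), (5, 3), (6, 6), (7, 4), (8, 1), (11, 16), (12, 19)] -> pick v12 -> 19
v13: WRITE b=5  (b history now [(9, 5), (13, 5)])
v14: WRITE a=0  (a history now [(1, 0), (10, 4), (14, 0)])
v15: WRITE a=19  (a history now [(1, 0), (10, 4), (14, 0), (15, 19)])
READ a @v12: history=[(1, 0), (10, 4), (14, 0), (15, 19)] -> pick v10 -> 4
v16: WRITE a=16  (a history now [(1, 0), (10, 4), (14, 0), (15, 19), (16, 16)])
READ c @v14: history=[(2, 2), (3, 11), (4, 9), (5, 3), (6, 6), (7, 4), (8, 1), (11, 16), (12, 19)] -> pick v12 -> 19
v17: WRITE c=23  (c history now [(2, 2), (3, 11), (4, 9), (5, 3), (6, 6), (7, 4), (8, 1), (11, 16), (12, 19), (17, 23)])
v18: WRITE b=6  (b history now [(9, 5), (13, 5), (18, 6)])
v19: WRITE c=23  (c history now [(2, 2), (3, 11), (4, 9), (5, 3), (6, 6), (7, 4), (8, 1), (11, 16), (12, 19), (17, 23), (19, 23)])
READ a @v12: history=[(1, 0), (10, 4), (14, 0), (15, 19), (16, 16)] -> pick v10 -> 4
v20: WRITE a=16  (a history now [(1, 0), (10, 4), (14, 0), (15, 19), (16, 16), (20, 16)])
READ a @v9: history=[(1, 0), (10, 4), (14, 0), (15, 19), (16, 16), (20, 16)] -> pick v1 -> 0
v21: WRITE a=5  (a history now [(1, 0), (10, 4), (14, 0), (15, 19), (16, 16), (20, 16), (21, 5)])
Read results in order: ['NONE', '0', '0', '2', 'NONE', '19', '4', '19', '4', '0']
NONE count = 2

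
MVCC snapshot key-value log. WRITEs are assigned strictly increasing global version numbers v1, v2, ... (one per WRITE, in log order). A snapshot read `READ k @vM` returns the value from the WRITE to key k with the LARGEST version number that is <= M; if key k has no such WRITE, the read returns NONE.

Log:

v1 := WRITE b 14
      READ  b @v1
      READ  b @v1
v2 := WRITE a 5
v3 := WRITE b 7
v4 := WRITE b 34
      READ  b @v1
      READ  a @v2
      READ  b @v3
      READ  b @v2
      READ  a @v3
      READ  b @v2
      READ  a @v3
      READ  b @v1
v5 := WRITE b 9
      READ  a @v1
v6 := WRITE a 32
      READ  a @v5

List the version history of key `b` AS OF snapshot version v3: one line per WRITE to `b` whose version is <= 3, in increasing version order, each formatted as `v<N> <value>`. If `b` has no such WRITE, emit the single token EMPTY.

Scan writes for key=b with version <= 3:
  v1 WRITE b 14 -> keep
  v2 WRITE a 5 -> skip
  v3 WRITE b 7 -> keep
  v4 WRITE b 34 -> drop (> snap)
  v5 WRITE b 9 -> drop (> snap)
  v6 WRITE a 32 -> skip
Collected: [(1, 14), (3, 7)]

Answer: v1 14
v3 7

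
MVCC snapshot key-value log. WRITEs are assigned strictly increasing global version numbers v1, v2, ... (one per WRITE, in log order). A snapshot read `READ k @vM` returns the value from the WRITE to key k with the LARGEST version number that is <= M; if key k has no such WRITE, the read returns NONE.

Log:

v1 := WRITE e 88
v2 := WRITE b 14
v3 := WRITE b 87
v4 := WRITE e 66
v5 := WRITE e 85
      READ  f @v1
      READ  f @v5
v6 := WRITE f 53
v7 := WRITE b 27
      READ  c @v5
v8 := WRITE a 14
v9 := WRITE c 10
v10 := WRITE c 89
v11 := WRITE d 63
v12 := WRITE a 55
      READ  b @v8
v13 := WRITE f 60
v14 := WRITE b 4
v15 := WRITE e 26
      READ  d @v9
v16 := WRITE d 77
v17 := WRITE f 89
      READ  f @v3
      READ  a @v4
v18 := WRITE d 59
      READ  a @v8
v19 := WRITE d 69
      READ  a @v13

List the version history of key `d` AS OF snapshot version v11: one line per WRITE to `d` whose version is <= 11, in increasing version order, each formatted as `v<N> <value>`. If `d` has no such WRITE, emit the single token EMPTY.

Scan writes for key=d with version <= 11:
  v1 WRITE e 88 -> skip
  v2 WRITE b 14 -> skip
  v3 WRITE b 87 -> skip
  v4 WRITE e 66 -> skip
  v5 WRITE e 85 -> skip
  v6 WRITE f 53 -> skip
  v7 WRITE b 27 -> skip
  v8 WRITE a 14 -> skip
  v9 WRITE c 10 -> skip
  v10 WRITE c 89 -> skip
  v11 WRITE d 63 -> keep
  v12 WRITE a 55 -> skip
  v13 WRITE f 60 -> skip
  v14 WRITE b 4 -> skip
  v15 WRITE e 26 -> skip
  v16 WRITE d 77 -> drop (> snap)
  v17 WRITE f 89 -> skip
  v18 WRITE d 59 -> drop (> snap)
  v19 WRITE d 69 -> drop (> snap)
Collected: [(11, 63)]

Answer: v11 63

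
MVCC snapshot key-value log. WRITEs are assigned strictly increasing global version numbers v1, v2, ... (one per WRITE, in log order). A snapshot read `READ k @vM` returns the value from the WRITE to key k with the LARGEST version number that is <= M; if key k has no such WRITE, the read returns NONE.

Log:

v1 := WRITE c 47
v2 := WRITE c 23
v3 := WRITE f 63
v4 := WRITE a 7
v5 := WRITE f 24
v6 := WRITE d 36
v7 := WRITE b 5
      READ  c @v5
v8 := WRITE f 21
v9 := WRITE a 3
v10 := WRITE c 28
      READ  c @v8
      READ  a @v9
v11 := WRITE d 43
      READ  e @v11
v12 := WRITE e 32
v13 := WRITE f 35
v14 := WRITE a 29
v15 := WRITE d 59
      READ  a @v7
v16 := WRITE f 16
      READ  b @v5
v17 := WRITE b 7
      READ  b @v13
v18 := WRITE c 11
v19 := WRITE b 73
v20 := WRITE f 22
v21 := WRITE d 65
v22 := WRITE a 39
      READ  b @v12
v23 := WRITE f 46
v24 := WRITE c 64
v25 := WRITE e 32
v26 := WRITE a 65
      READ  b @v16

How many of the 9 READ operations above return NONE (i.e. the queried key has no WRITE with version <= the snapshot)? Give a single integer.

v1: WRITE c=47  (c history now [(1, 47)])
v2: WRITE c=23  (c history now [(1, 47), (2, 23)])
v3: WRITE f=63  (f history now [(3, 63)])
v4: WRITE a=7  (a history now [(4, 7)])
v5: WRITE f=24  (f history now [(3, 63), (5, 24)])
v6: WRITE d=36  (d history now [(6, 36)])
v7: WRITE b=5  (b history now [(7, 5)])
READ c @v5: history=[(1, 47), (2, 23)] -> pick v2 -> 23
v8: WRITE f=21  (f history now [(3, 63), (5, 24), (8, 21)])
v9: WRITE a=3  (a history now [(4, 7), (9, 3)])
v10: WRITE c=28  (c history now [(1, 47), (2, 23), (10, 28)])
READ c @v8: history=[(1, 47), (2, 23), (10, 28)] -> pick v2 -> 23
READ a @v9: history=[(4, 7), (9, 3)] -> pick v9 -> 3
v11: WRITE d=43  (d history now [(6, 36), (11, 43)])
READ e @v11: history=[] -> no version <= 11 -> NONE
v12: WRITE e=32  (e history now [(12, 32)])
v13: WRITE f=35  (f history now [(3, 63), (5, 24), (8, 21), (13, 35)])
v14: WRITE a=29  (a history now [(4, 7), (9, 3), (14, 29)])
v15: WRITE d=59  (d history now [(6, 36), (11, 43), (15, 59)])
READ a @v7: history=[(4, 7), (9, 3), (14, 29)] -> pick v4 -> 7
v16: WRITE f=16  (f history now [(3, 63), (5, 24), (8, 21), (13, 35), (16, 16)])
READ b @v5: history=[(7, 5)] -> no version <= 5 -> NONE
v17: WRITE b=7  (b history now [(7, 5), (17, 7)])
READ b @v13: history=[(7, 5), (17, 7)] -> pick v7 -> 5
v18: WRITE c=11  (c history now [(1, 47), (2, 23), (10, 28), (18, 11)])
v19: WRITE b=73  (b history now [(7, 5), (17, 7), (19, 73)])
v20: WRITE f=22  (f history now [(3, 63), (5, 24), (8, 21), (13, 35), (16, 16), (20, 22)])
v21: WRITE d=65  (d history now [(6, 36), (11, 43), (15, 59), (21, 65)])
v22: WRITE a=39  (a history now [(4, 7), (9, 3), (14, 29), (22, 39)])
READ b @v12: history=[(7, 5), (17, 7), (19, 73)] -> pick v7 -> 5
v23: WRITE f=46  (f history now [(3, 63), (5, 24), (8, 21), (13, 35), (16, 16), (20, 22), (23, 46)])
v24: WRITE c=64  (c history now [(1, 47), (2, 23), (10, 28), (18, 11), (24, 64)])
v25: WRITE e=32  (e history now [(12, 32), (25, 32)])
v26: WRITE a=65  (a history now [(4, 7), (9, 3), (14, 29), (22, 39), (26, 65)])
READ b @v16: history=[(7, 5), (17, 7), (19, 73)] -> pick v7 -> 5
Read results in order: ['23', '23', '3', 'NONE', '7', 'NONE', '5', '5', '5']
NONE count = 2

Answer: 2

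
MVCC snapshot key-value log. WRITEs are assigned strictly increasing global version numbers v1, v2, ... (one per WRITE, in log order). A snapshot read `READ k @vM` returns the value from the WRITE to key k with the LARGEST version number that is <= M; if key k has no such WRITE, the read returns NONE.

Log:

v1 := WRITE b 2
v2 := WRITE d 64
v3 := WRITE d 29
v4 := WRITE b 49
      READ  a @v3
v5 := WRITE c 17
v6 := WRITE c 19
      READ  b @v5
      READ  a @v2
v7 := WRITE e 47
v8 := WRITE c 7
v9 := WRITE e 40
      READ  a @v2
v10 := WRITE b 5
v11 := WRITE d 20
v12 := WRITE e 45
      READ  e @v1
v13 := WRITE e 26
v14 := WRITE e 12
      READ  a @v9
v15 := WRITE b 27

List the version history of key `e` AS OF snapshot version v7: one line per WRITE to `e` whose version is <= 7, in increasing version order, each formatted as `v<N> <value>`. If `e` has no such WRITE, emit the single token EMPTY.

Scan writes for key=e with version <= 7:
  v1 WRITE b 2 -> skip
  v2 WRITE d 64 -> skip
  v3 WRITE d 29 -> skip
  v4 WRITE b 49 -> skip
  v5 WRITE c 17 -> skip
  v6 WRITE c 19 -> skip
  v7 WRITE e 47 -> keep
  v8 WRITE c 7 -> skip
  v9 WRITE e 40 -> drop (> snap)
  v10 WRITE b 5 -> skip
  v11 WRITE d 20 -> skip
  v12 WRITE e 45 -> drop (> snap)
  v13 WRITE e 26 -> drop (> snap)
  v14 WRITE e 12 -> drop (> snap)
  v15 WRITE b 27 -> skip
Collected: [(7, 47)]

Answer: v7 47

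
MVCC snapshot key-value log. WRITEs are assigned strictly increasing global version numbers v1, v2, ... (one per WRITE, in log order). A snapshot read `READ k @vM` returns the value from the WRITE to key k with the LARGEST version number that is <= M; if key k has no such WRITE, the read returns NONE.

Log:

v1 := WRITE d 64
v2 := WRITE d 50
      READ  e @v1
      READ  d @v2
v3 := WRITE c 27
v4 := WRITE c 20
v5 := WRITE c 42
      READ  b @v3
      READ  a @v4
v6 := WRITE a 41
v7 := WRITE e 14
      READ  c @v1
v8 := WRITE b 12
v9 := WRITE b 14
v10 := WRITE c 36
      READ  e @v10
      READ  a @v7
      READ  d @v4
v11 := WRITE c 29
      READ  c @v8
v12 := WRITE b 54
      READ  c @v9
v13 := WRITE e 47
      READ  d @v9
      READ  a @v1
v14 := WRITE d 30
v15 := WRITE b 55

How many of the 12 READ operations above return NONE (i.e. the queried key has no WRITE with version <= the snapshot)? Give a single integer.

v1: WRITE d=64  (d history now [(1, 64)])
v2: WRITE d=50  (d history now [(1, 64), (2, 50)])
READ e @v1: history=[] -> no version <= 1 -> NONE
READ d @v2: history=[(1, 64), (2, 50)] -> pick v2 -> 50
v3: WRITE c=27  (c history now [(3, 27)])
v4: WRITE c=20  (c history now [(3, 27), (4, 20)])
v5: WRITE c=42  (c history now [(3, 27), (4, 20), (5, 42)])
READ b @v3: history=[] -> no version <= 3 -> NONE
READ a @v4: history=[] -> no version <= 4 -> NONE
v6: WRITE a=41  (a history now [(6, 41)])
v7: WRITE e=14  (e history now [(7, 14)])
READ c @v1: history=[(3, 27), (4, 20), (5, 42)] -> no version <= 1 -> NONE
v8: WRITE b=12  (b history now [(8, 12)])
v9: WRITE b=14  (b history now [(8, 12), (9, 14)])
v10: WRITE c=36  (c history now [(3, 27), (4, 20), (5, 42), (10, 36)])
READ e @v10: history=[(7, 14)] -> pick v7 -> 14
READ a @v7: history=[(6, 41)] -> pick v6 -> 41
READ d @v4: history=[(1, 64), (2, 50)] -> pick v2 -> 50
v11: WRITE c=29  (c history now [(3, 27), (4, 20), (5, 42), (10, 36), (11, 29)])
READ c @v8: history=[(3, 27), (4, 20), (5, 42), (10, 36), (11, 29)] -> pick v5 -> 42
v12: WRITE b=54  (b history now [(8, 12), (9, 14), (12, 54)])
READ c @v9: history=[(3, 27), (4, 20), (5, 42), (10, 36), (11, 29)] -> pick v5 -> 42
v13: WRITE e=47  (e history now [(7, 14), (13, 47)])
READ d @v9: history=[(1, 64), (2, 50)] -> pick v2 -> 50
READ a @v1: history=[(6, 41)] -> no version <= 1 -> NONE
v14: WRITE d=30  (d history now [(1, 64), (2, 50), (14, 30)])
v15: WRITE b=55  (b history now [(8, 12), (9, 14), (12, 54), (15, 55)])
Read results in order: ['NONE', '50', 'NONE', 'NONE', 'NONE', '14', '41', '50', '42', '42', '50', 'NONE']
NONE count = 5

Answer: 5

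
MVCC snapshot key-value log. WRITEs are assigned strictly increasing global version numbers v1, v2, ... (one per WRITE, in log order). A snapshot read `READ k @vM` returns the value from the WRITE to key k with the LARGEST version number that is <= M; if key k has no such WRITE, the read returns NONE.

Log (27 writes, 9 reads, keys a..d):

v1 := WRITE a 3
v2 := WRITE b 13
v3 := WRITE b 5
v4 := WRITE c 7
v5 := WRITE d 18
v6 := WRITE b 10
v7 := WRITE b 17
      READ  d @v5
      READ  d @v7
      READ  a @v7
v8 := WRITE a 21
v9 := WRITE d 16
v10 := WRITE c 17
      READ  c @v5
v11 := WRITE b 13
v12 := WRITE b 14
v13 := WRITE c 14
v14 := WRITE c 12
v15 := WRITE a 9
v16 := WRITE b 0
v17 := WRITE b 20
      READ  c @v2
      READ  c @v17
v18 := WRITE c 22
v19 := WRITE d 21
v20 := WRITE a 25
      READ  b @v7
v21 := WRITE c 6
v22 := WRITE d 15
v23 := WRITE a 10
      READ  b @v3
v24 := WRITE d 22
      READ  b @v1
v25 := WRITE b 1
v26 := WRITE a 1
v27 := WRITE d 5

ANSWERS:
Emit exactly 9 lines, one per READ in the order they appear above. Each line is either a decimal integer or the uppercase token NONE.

v1: WRITE a=3  (a history now [(1, 3)])
v2: WRITE b=13  (b history now [(2, 13)])
v3: WRITE b=5  (b history now [(2, 13), (3, 5)])
v4: WRITE c=7  (c history now [(4, 7)])
v5: WRITE d=18  (d history now [(5, 18)])
v6: WRITE b=10  (b history now [(2, 13), (3, 5), (6, 10)])
v7: WRITE b=17  (b history now [(2, 13), (3, 5), (6, 10), (7, 17)])
READ d @v5: history=[(5, 18)] -> pick v5 -> 18
READ d @v7: history=[(5, 18)] -> pick v5 -> 18
READ a @v7: history=[(1, 3)] -> pick v1 -> 3
v8: WRITE a=21  (a history now [(1, 3), (8, 21)])
v9: WRITE d=16  (d history now [(5, 18), (9, 16)])
v10: WRITE c=17  (c history now [(4, 7), (10, 17)])
READ c @v5: history=[(4, 7), (10, 17)] -> pick v4 -> 7
v11: WRITE b=13  (b history now [(2, 13), (3, 5), (6, 10), (7, 17), (11, 13)])
v12: WRITE b=14  (b history now [(2, 13), (3, 5), (6, 10), (7, 17), (11, 13), (12, 14)])
v13: WRITE c=14  (c history now [(4, 7), (10, 17), (13, 14)])
v14: WRITE c=12  (c history now [(4, 7), (10, 17), (13, 14), (14, 12)])
v15: WRITE a=9  (a history now [(1, 3), (8, 21), (15, 9)])
v16: WRITE b=0  (b history now [(2, 13), (3, 5), (6, 10), (7, 17), (11, 13), (12, 14), (16, 0)])
v17: WRITE b=20  (b history now [(2, 13), (3, 5), (6, 10), (7, 17), (11, 13), (12, 14), (16, 0), (17, 20)])
READ c @v2: history=[(4, 7), (10, 17), (13, 14), (14, 12)] -> no version <= 2 -> NONE
READ c @v17: history=[(4, 7), (10, 17), (13, 14), (14, 12)] -> pick v14 -> 12
v18: WRITE c=22  (c history now [(4, 7), (10, 17), (13, 14), (14, 12), (18, 22)])
v19: WRITE d=21  (d history now [(5, 18), (9, 16), (19, 21)])
v20: WRITE a=25  (a history now [(1, 3), (8, 21), (15, 9), (20, 25)])
READ b @v7: history=[(2, 13), (3, 5), (6, 10), (7, 17), (11, 13), (12, 14), (16, 0), (17, 20)] -> pick v7 -> 17
v21: WRITE c=6  (c history now [(4, 7), (10, 17), (13, 14), (14, 12), (18, 22), (21, 6)])
v22: WRITE d=15  (d history now [(5, 18), (9, 16), (19, 21), (22, 15)])
v23: WRITE a=10  (a history now [(1, 3), (8, 21), (15, 9), (20, 25), (23, 10)])
READ b @v3: history=[(2, 13), (3, 5), (6, 10), (7, 17), (11, 13), (12, 14), (16, 0), (17, 20)] -> pick v3 -> 5
v24: WRITE d=22  (d history now [(5, 18), (9, 16), (19, 21), (22, 15), (24, 22)])
READ b @v1: history=[(2, 13), (3, 5), (6, 10), (7, 17), (11, 13), (12, 14), (16, 0), (17, 20)] -> no version <= 1 -> NONE
v25: WRITE b=1  (b history now [(2, 13), (3, 5), (6, 10), (7, 17), (11, 13), (12, 14), (16, 0), (17, 20), (25, 1)])
v26: WRITE a=1  (a history now [(1, 3), (8, 21), (15, 9), (20, 25), (23, 10), (26, 1)])
v27: WRITE d=5  (d history now [(5, 18), (9, 16), (19, 21), (22, 15), (24, 22), (27, 5)])

Answer: 18
18
3
7
NONE
12
17
5
NONE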